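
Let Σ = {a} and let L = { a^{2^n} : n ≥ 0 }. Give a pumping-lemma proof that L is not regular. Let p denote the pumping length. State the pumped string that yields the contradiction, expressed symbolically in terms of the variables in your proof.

Toward a contradiction, assume L is regular with pumping length p.
Take w = a^{2^p} ∈ L with |w| = 2^p ≥ p.
The pumping lemma gives a decomposition w = xyz where |xy| ≤ p and |y| ≥ 1.
Then y = a^k for some k with 1 ≤ k ≤ p.
Pump with i = 2: xy^2z = a^{2^p+k}. Since 1 ≤ k ≤ p < 2^p, we have 2^p < 2^p+k < 2^{p+1}, so 2^p+k is not a power of 2. So xy^2z ∉ L.
This is a contradiction; hence L is not regular.

a^{2^p+k}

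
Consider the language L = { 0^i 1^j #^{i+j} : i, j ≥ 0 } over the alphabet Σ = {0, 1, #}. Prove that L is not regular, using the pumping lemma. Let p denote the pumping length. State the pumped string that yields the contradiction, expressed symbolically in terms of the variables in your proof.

Assume L is regular; let p be its pumping constant.
Take w = 0^p 1^p #^{2p} ∈ L (with i=j=p, i+j=2p), |w| = 4p ≥ p.
The pumping lemma gives a decomposition w = xyz where |xy| ≤ p and |y| ≥ 1.
The first p characters of w are 0's, so xy (and hence y) consists only of 0's. Write y = 0^k, 1 ≤ k ≤ p.
Consider xy^2z = 0^{p+k} 1^p #^{2p}. Now the 0- and 1-counts sum to 2p+k, but the #-count is 2p ≠ 2p+k. So xy^2z ∉ L.
This contradicts the pumping lemma, so L is not regular.

0^{p+k} 1^p #^{2p}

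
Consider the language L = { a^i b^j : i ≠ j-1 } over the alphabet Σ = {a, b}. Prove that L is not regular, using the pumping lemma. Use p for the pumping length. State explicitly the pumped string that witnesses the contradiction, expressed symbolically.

Toward a contradiction, assume L is regular with pumping length p.
Choose w = a^p b^{p+p!+1}. Since p ≠ (p+p!+1)-1 = p+p!, w ∈ L; and |w| ≥ p.
The pumping lemma gives a decomposition w = xyz where |xy| ≤ p and |y| ≥ 1.
Since the first p symbols of w are all a's and |xy| ≤ p, y lies entirely in the leading a-block: y = a^k for some k with 1 ≤ k ≤ p.
Since 1 ≤ k ≤ p, k divides p!; set t = 1 + p!/k. Then xy^t z has p + (p!/k)·k = p + p! copies of a. Now the a-count is p+p! and (b-count)-1 = (p+p!+1)-1 = p+p!, so i ≠ j-1 fails. So xy^t z = a^{p+p!} b^{p+p!+1} ∉ L.
This is a contradiction; hence L is not regular.

a^{p+p!} b^{p+p!+1}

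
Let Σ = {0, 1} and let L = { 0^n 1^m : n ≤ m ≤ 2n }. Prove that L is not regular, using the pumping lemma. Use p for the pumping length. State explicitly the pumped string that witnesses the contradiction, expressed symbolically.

Assume L is regular; let p be its pumping constant.
Take w = 0^p 1^p ∈ L (since p ≤ p ≤ 2p), with |w| = 2p ≥ p.
By the pumping lemma, w = xyz with |xy| ≤ p and |y| ≥ 1.
Because |xy| ≤ p and w begins with p copies of 0, we have y = 0^k with 1 ≤ k ≤ p.
Pump with i = 2: xy^2z = 0^{p+k} 1^p. Now n = p+k > p = m, so the condition n ≤ m fails. Thus xy^2z ∉ L.
Contradiction. Therefore L is not regular.

0^{p+k} 1^p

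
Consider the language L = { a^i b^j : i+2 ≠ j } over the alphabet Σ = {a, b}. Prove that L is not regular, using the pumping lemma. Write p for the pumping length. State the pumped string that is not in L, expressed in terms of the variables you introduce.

Assume L is regular. Let p be the pumping length given by the pumping lemma.
Choose w = a^p b^{p+p!+2}. Since p ≠ (p+p!+2)-2 = p+p!, w ∈ L; and |w| ≥ p.
The pumping lemma gives a decomposition w = xyz where |xy| ≤ p and y is nonempty.
The first p characters of w are a's, so xy (and hence y) consists only of a's. Write y = a^k, 1 ≤ k ≤ p.
Since 1 ≤ k ≤ p, k divides p!; set t = 1 + p!/k. Then xy^t z has p + (p!/k)·k = p + p! copies of a. Now the a-count is p+p! and (b-count)-2 = (p+p!+2)-2 = p+p!, so i+2 ≠ j fails. So xy^t z = a^{p+p!} b^{p+p!+2} ∉ L.
Contradiction. Therefore L is not regular.

a^{p+p!} b^{p+p!+2}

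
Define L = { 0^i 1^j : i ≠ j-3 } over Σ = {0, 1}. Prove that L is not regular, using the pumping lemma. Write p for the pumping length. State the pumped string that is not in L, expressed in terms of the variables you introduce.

Suppose for contradiction that L is regular, and let p be the pumping length.
Choose w = 0^p 1^{p+p!+3}. Since p ≠ (p+p!+3)-3 = p+p!, w ∈ L; and |w| ≥ p.
Write w = xyz as guaranteed by the lemma, with |xy| ≤ p and |y| ≥ 1.
Because |xy| ≤ p and w begins with p copies of 0, we have y = 0^k with 1 ≤ k ≤ p.
Since 1 ≤ k ≤ p, k divides p!; set t = 1 + p!/k. Then xy^t z has p + (p!/k)·k = p + p! copies of 0. Now the 0-count is p+p! and (1-count)-3 = (p+p!+3)-3 = p+p!, so i ≠ j-3 fails. So xy^t z = 0^{p+p!} 1^{p+p!+3} ∉ L.
This is a contradiction; hence L is not regular.

0^{p+p!} 1^{p+p!+3}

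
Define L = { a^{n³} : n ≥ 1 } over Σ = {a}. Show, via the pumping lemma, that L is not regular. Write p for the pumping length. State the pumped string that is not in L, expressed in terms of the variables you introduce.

Suppose for contradiction that L is regular, and let p be the pumping length.
Take w = a^{p³} ∈ L with |w| = p³ ≥ p.
Write w = xyz as guaranteed by the lemma, with |xy| ≤ p and y is nonempty.
Then y = a^k for some k with 1 ≤ k ≤ p.
Pump with i = 2: xy^2z = a^{p³+k}. Since 1 ≤ k ≤ p, p³ < p³+k ≤ p³+p < p³+3p²+3p+1 = (p+1)³, so p³+k is not a perfect cube. So xy^2z ∉ L.
This contradicts the pumping lemma, so L is not regular.

a^{p³+k}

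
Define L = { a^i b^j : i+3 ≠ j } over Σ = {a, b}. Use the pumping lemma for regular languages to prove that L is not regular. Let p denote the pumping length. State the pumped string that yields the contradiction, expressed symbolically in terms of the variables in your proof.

Assume L is regular. Let p be the pumping length given by the pumping lemma.
Choose w = a^p b^{p+p!+3}. Since p ≠ (p+p!+3)-3 = p+p!, w ∈ L; and |w| ≥ p.
The pumping lemma gives a decomposition w = xyz where |xy| ≤ p and y is nonempty.
The first p characters of w are a's, so xy (and hence y) consists only of a's. Write y = a^k, 1 ≤ k ≤ p.
Since 1 ≤ k ≤ p, k divides p!; set t = 1 + p!/k. Then xy^t z has p + (p!/k)·k = p + p! copies of a. Now the a-count is p+p! and (b-count)-3 = (p+p!+3)-3 = p+p!, so i+3 ≠ j fails. So xy^t z = a^{p+p!} b^{p+p!+3} ∉ L.
This contradicts the pumping lemma, so L is not regular.

a^{p+p!} b^{p+p!+3}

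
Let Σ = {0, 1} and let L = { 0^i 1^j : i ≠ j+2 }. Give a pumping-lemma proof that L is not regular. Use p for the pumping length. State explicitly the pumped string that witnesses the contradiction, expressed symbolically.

Assume L is regular. Let p be the pumping length given by the pumping lemma.
Choose w = 0^p 1^{p+p!-2}. Since p ≠ (p+p!-2)+2 = p+p!, w ∈ L; and |w| ≥ p.
The pumping lemma gives a decomposition w = xyz where |xy| ≤ p and |y| ≥ 1.
Since the first p symbols of w are all 0's and |xy| ≤ p, y lies entirely in the leading 0-block: y = 0^k for some k with 1 ≤ k ≤ p.
Since 1 ≤ k ≤ p, k divides p!; set t = 1 + p!/k. Then xy^t z has p + (p!/k)·k = p + p! copies of 0. Now the 0-count is p+p! and (1-count)+2 = (p+p!-2)+2 = p+p!, so i ≠ j+2 fails. So xy^t z = 0^{p+p!} 1^{p+p!-2} ∉ L.
This contradicts the pumping lemma, so L is not regular.

0^{p+p!} 1^{p+p!-2}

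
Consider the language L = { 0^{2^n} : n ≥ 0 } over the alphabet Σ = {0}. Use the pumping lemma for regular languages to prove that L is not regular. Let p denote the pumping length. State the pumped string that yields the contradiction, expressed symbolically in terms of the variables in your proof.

0^{2^p+k}

Toward a contradiction, assume L is regular with pumping length p.
Take w = 0^{2^p} ∈ L with |w| = 2^p ≥ p.
The pumping lemma gives a decomposition w = xyz where |xy| ≤ p and |y| > 0.
Then y = 0^k for some k with 1 ≤ k ≤ p.
Pump with i = 2: xy^2z = 0^{2^p+k}. Since 1 ≤ k ≤ p < 2^p, we have 2^p < 2^p+k < 2^{p+1}, so 2^p+k is not a power of 2. So xy^2z ∉ L.
Contradiction. Therefore L is not regular.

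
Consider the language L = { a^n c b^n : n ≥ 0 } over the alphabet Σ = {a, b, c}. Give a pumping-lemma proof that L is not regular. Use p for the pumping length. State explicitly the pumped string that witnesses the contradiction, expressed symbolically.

Assume L is regular. Let p be the pumping length given by the pumping lemma.
Take w = a^p c b^p ∈ L with |w| = 2p+1 ≥ p.
By the pumping lemma, w = xyz with |xy| ≤ p and y is nonempty.
Because |xy| ≤ p and w begins with p copies of a, we have y = a^k with 1 ≤ k ≤ p.
Pump with i = 2: xy^2z = a^{p+k} c b^p, which would require p+k = p. But k ≥ 1, so xy^2z ∉ L.
This is a contradiction; hence L is not regular.

a^{p+k} c b^p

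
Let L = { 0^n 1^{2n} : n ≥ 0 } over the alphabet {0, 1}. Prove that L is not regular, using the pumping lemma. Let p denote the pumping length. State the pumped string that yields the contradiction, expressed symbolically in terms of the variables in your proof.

0^{p+k} 1^{2p}

Toward a contradiction, assume L is regular with pumping length p.
Take w = 0^p 1^{2p}. Then w ∈ L and |w| = 3p ≥ p.
Write w = xyz as guaranteed by the lemma, with |xy| ≤ p and |y| > 0.
Since the first p symbols of w are all 0's and |xy| ≤ p, y lies entirely in the leading 0-block: y = 0^k for some k with 1 ≤ k ≤ p.
Pump with i = 2: xy^2z = 0^{p+k} 1^{2p}. For this to lie in L we would need 2p = 2(p+k), which forces k = 0. But k ≥ 1, so xy^2z ∉ L.
This is a contradiction; hence L is not regular.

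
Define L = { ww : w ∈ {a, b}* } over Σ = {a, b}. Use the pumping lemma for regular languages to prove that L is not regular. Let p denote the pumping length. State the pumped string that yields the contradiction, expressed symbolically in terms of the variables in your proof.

a^{p+k} b^p a^p b^p

Suppose for contradiction that L is regular, and let p be the pumping length.
Take w = a^p b^p a^p b^p = uu where u = a^pb^p; then w ∈ L and |w| = 4p ≥ p.
Write w = xyz as guaranteed by the lemma, with |xy| ≤ p and |y| > 0.
Since the first p symbols of w are all a's and |xy| ≤ p, y lies entirely in the leading a-block: y = a^k for some k with 1 ≤ k ≤ p.
Pump with i = 2: xy^2z = a^{p+k} b^p a^p b^p, of length 4p+k. Suppose this equals vv. The string starts with a and ends with b, so v does too; thus the boundary between the two copies of v is a b→a transition. There is exactly one such transition, at position 2p+k, so |v| = 2p+k and |vv| = 4p+2k ≠ 4p+k since k ≥ 1. So xy^2z ∉ L.
This contradicts the pumping lemma, so L is not regular.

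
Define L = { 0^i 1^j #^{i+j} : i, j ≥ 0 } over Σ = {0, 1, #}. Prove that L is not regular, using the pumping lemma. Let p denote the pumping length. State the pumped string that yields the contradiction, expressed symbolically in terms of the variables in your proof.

0^{p+k} 1^p #^{2p}

Assume L is regular. Let p be the pumping length given by the pumping lemma.
Take w = 0^p 1^p #^{2p} ∈ L (with i=j=p, i+j=2p), |w| = 4p ≥ p.
By the pumping lemma, w = xyz with |xy| ≤ p and y is nonempty.
Since the first p symbols of w are all 0's and |xy| ≤ p, y lies entirely in the leading 0-block: y = 0^k for some k with 1 ≤ k ≤ p.
Consider xy^2z = 0^{p+k} 1^p #^{2p}. Now the 0- and 1-counts sum to 2p+k, but the #-count is 2p ≠ 2p+k. So xy^2z ∉ L.
Contradiction. Therefore L is not regular.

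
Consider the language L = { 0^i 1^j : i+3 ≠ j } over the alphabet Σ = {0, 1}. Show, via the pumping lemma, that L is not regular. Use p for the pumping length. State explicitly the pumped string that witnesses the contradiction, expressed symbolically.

Assume L is regular. Let p be the pumping length given by the pumping lemma.
Choose w = 0^p 1^{p+p!+3}. Since p ≠ (p+p!+3)-3 = p+p!, w ∈ L; and |w| ≥ p.
The pumping lemma gives a decomposition w = xyz where |xy| ≤ p and y is nonempty.
The first p characters of w are 0's, so xy (and hence y) consists only of 0's. Write y = 0^k, 1 ≤ k ≤ p.
Since 1 ≤ k ≤ p, k divides p!; set t = 1 + p!/k. Then xy^t z has p + (p!/k)·k = p + p! copies of 0. Now the 0-count is p+p! and (1-count)-3 = (p+p!+3)-3 = p+p!, so i+3 ≠ j fails. So xy^t z = 0^{p+p!} 1^{p+p!+3} ∉ L.
This contradicts the pumping lemma, so L is not regular.

0^{p+p!} 1^{p+p!+3}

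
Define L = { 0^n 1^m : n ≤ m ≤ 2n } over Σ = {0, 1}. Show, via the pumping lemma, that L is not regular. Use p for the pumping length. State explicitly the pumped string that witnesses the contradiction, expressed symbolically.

Assume L is regular; let p be its pumping constant.
Take w = 0^p 1^p ∈ L (since p ≤ p ≤ 2p), with |w| = 2p ≥ p.
The pumping lemma gives a decomposition w = xyz where |xy| ≤ p and |y| ≥ 1.
The first p characters of w are 0's, so xy (and hence y) consists only of 0's. Write y = 0^k, 1 ≤ k ≤ p.
Pump with i = 2: xy^2z = 0^{p+k} 1^p. Now n = p+k > p = m, so the condition n ≤ m fails. Thus xy^2z ∉ L.
This is a contradiction; hence L is not regular.

0^{p+k} 1^p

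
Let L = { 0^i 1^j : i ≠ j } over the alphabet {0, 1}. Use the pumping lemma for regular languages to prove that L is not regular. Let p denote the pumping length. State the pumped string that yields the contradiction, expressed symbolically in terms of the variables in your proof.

0^{p+p!} 1^{p+p!}

Suppose for contradiction that L is regular, and let p be the pumping length.
Choose w = 0^p 1^{p+p!}. Since p ≠ p+p!, w ∈ L; and |w| ≥ p.
By the pumping lemma, w = xyz with |xy| ≤ p and |y| > 0.
Because |xy| ≤ p and w begins with p copies of 0, we have y = 0^k with 1 ≤ k ≤ p.
Since 1 ≤ k ≤ p, k divides p!; set t = 1 + p!/k. Then xy^t z has p + (p!/k)·k = p + p! copies of 0. Now the 0-count equals the 1-count, so i ≠ j fails. So xy^t z = 0^{p+p!} 1^{p+p!} ∉ L.
Contradiction. Therefore L is not regular.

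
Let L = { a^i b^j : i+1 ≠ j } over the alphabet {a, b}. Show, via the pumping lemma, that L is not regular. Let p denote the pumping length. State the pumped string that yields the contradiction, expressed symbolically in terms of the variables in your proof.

a^{p+p!} b^{p+p!+1}

Toward a contradiction, assume L is regular with pumping length p.
Choose w = a^p b^{p+p!+1}. Since p ≠ (p+p!+1)-1 = p+p!, w ∈ L; and |w| ≥ p.
By the pumping lemma, w = xyz with |xy| ≤ p and |y| ≥ 1.
Since the first p symbols of w are all a's and |xy| ≤ p, y lies entirely in the leading a-block: y = a^k for some k with 1 ≤ k ≤ p.
Since 1 ≤ k ≤ p, k divides p!; set t = 1 + p!/k. Then xy^t z has p + (p!/k)·k = p + p! copies of a. Now the a-count is p+p! and (b-count)-1 = (p+p!+1)-1 = p+p!, so i+1 ≠ j fails. So xy^t z = a^{p+p!} b^{p+p!+1} ∉ L.
Contradiction. Therefore L is not regular.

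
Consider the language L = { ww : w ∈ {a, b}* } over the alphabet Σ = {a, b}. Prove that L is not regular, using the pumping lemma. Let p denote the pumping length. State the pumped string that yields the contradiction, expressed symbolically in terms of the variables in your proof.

Assume L is regular; let p be its pumping constant.
Take w = a^p b^p a^p b^p = uu where u = a^pb^p; then w ∈ L and |w| = 4p ≥ p.
The pumping lemma gives a decomposition w = xyz where |xy| ≤ p and |y| > 0.
Because |xy| ≤ p and w begins with p copies of a, we have y = a^k with 1 ≤ k ≤ p.
Pump with i = 2: xy^2z = a^{p+k} b^p a^p b^p, of length 4p+k. Suppose this equals vv. The string starts with a and ends with b, so v does too; thus the boundary between the two copies of v is a b→a transition. There is exactly one such transition, at position 2p+k, so |v| = 2p+k and |vv| = 4p+2k ≠ 4p+k since k ≥ 1. So xy^2z ∉ L.
This contradicts the pumping lemma, so L is not regular.

a^{p+k} b^p a^p b^p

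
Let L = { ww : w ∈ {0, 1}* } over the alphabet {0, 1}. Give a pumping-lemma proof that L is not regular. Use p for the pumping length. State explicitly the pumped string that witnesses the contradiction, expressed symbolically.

Assume L is regular. Let p be the pumping length given by the pumping lemma.
Take w = 0^p 1^p 0^p 1^p = uu where u = 0^p1^p; then w ∈ L and |w| = 4p ≥ p.
The pumping lemma gives a decomposition w = xyz where |xy| ≤ p and |y| > 0.
The first p characters of w are 0's, so xy (and hence y) consists only of 0's. Write y = 0^k, 1 ≤ k ≤ p.
Pump with i = 2: xy^2z = 0^{p+k} 1^p 0^p 1^p, of length 4p+k. Suppose this equals vv. The string starts with 0 and ends with 1, so v does too; thus the boundary between the two copies of v is a 1→0 transition. There is exactly one such transition, at position 2p+k, so |v| = 2p+k and |vv| = 4p+2k ≠ 4p+k since k ≥ 1. So xy^2z ∉ L.
Contradiction. Therefore L is not regular.

0^{p+k} 1^p 0^p 1^p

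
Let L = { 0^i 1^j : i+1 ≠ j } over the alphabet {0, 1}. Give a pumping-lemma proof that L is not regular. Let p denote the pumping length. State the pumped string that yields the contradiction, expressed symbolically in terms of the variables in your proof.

0^{p+p!} 1^{p+p!+1}

Suppose for contradiction that L is regular, and let p be the pumping length.
Choose w = 0^p 1^{p+p!+1}. Since p ≠ (p+p!+1)-1 = p+p!, w ∈ L; and |w| ≥ p.
The pumping lemma gives a decomposition w = xyz where |xy| ≤ p and |y| > 0.
Because |xy| ≤ p and w begins with p copies of 0, we have y = 0^k with 1 ≤ k ≤ p.
Since 1 ≤ k ≤ p, k divides p!; set t = 1 + p!/k. Then xy^t z has p + (p!/k)·k = p + p! copies of 0. Now the 0-count is p+p! and (1-count)-1 = (p+p!+1)-1 = p+p!, so i+1 ≠ j fails. So xy^t z = 0^{p+p!} 1^{p+p!+1} ∉ L.
This contradicts the pumping lemma, so L is not regular.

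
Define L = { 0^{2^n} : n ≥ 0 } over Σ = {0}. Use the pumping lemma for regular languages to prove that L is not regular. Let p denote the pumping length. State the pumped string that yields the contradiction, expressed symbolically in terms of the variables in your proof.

0^{2^p+k}

Assume L is regular. Let p be the pumping length given by the pumping lemma.
Take w = 0^{2^p} ∈ L with |w| = 2^p ≥ p.
By the pumping lemma, w = xyz with |xy| ≤ p and |y| ≥ 1.
Then y = 0^k for some k with 1 ≤ k ≤ p.
Pump with i = 2: xy^2z = 0^{2^p+k}. Since 1 ≤ k ≤ p < 2^p, we have 2^p < 2^p+k < 2^{p+1}, so 2^p+k is not a power of 2. So xy^2z ∉ L.
This is a contradiction; hence L is not regular.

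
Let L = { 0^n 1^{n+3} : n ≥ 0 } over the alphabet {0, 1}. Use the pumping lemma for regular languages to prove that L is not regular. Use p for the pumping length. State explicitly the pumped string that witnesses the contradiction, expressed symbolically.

0^{p+k} 1^{p+3}

Suppose for contradiction that L is regular, and let p be the pumping length.
Take w = 0^p 1^{p+3}. Then w ∈ L and |w| = 2p+3 ≥ p.
The pumping lemma gives a decomposition w = xyz where |xy| ≤ p and |y| ≥ 1.
Since the first p symbols of w are all 0's and |xy| ≤ p, y lies entirely in the leading 0-block: y = 0^k for some k with 1 ≤ k ≤ p.
Pump with i = 2: xy^2z = 0^{p+k} 1^{p+3}. For this to lie in L we would need p+3 = (p+k)+3, which forces k = 0. But k ≥ 1, so xy^2z ∉ L.
This contradicts the pumping lemma, so L is not regular.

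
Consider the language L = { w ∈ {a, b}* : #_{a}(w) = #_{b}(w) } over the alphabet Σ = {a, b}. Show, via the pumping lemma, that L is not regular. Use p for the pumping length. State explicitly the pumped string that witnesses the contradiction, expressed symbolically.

a^{p+k} b^p

Toward a contradiction, assume L is regular with pumping length p.
Choose w = a^p b^p ∈ L with |w| = 2p ≥ p.
By the pumping lemma, w = xyz with |xy| ≤ p and y is nonempty.
Because |xy| ≤ p and w begins with p copies of a, we have y = a^k with 1 ≤ k ≤ p.
Pump with i = 2: xy^2z = a^{p+k} b^p has p+k occurrences of a but only p of b. Since k ≥ 1 the counts differ, so xy^2z ∉ L.
This is a contradiction; hence L is not regular.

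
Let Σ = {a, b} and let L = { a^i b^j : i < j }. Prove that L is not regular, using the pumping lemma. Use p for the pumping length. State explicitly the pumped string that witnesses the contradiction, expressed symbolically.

Assume L is regular. Let p be the pumping length given by the pumping lemma.
Choose w = a^p b^{p+1} ∈ L, with |w| = 2p+1 ≥ p.
Write w = xyz as guaranteed by the lemma, with |xy| ≤ p and |y| > 0.
Since the first p symbols of w are all a's and |xy| ≤ p, y lies entirely in the leading a-block: y = a^k for some k with 1 ≤ k ≤ p.
Consider xy^2z = a^{p+k} b^{p+1}. Since k ≥ 1, the a-count p+k is at least p+1, so i < j fails; thus xy^2z ∉ L.
This is a contradiction; hence L is not regular.

a^{p+k} b^{p+1}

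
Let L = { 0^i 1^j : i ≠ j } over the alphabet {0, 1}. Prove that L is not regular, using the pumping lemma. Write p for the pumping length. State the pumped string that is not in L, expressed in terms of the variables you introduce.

Toward a contradiction, assume L is regular with pumping length p.
Choose w = 0^p 1^{p+p!}. Since p ≠ p+p!, w ∈ L; and |w| ≥ p.
The pumping lemma gives a decomposition w = xyz where |xy| ≤ p and |y| > 0.
The first p characters of w are 0's, so xy (and hence y) consists only of 0's. Write y = 0^k, 1 ≤ k ≤ p.
Since 1 ≤ k ≤ p, k divides p!; set t = 1 + p!/k. Then xy^t z has p + (p!/k)·k = p + p! copies of 0. Now the 0-count equals the 1-count, so i ≠ j fails. So xy^t z = 0^{p+p!} 1^{p+p!} ∉ L.
This contradicts the pumping lemma, so L is not regular.

0^{p+p!} 1^{p+p!}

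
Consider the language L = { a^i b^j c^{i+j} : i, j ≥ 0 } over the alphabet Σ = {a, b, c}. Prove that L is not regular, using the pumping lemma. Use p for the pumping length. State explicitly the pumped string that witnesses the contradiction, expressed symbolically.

Assume L is regular. Let p be the pumping length given by the pumping lemma.
Take w = a^p b^p c^{2p} ∈ L (with i=j=p, i+j=2p), |w| = 4p ≥ p.
The pumping lemma gives a decomposition w = xyz where |xy| ≤ p and y is nonempty.
Because |xy| ≤ p and w begins with p copies of a, we have y = a^k with 1 ≤ k ≤ p.
Consider xy^2z = a^{p+k} b^p c^{2p}. Now the a- and b-counts sum to 2p+k, but the c-count is 2p ≠ 2p+k. So xy^2z ∉ L.
Contradiction. Therefore L is not regular.

a^{p+k} b^p c^{2p}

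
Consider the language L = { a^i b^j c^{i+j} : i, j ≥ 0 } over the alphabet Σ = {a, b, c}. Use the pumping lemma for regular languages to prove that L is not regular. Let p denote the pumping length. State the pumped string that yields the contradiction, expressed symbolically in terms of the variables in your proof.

a^{p+k} b^p c^{2p}

Assume L is regular; let p be its pumping constant.
Take w = a^p b^p c^{2p} ∈ L (with i=j=p, i+j=2p), |w| = 4p ≥ p.
Write w = xyz as guaranteed by the lemma, with |xy| ≤ p and y is nonempty.
The first p characters of w are a's, so xy (and hence y) consists only of a's. Write y = a^k, 1 ≤ k ≤ p.
Consider xy^2z = a^{p+k} b^p c^{2p}. Now the a- and b-counts sum to 2p+k, but the c-count is 2p ≠ 2p+k. So xy^2z ∉ L.
Contradiction. Therefore L is not regular.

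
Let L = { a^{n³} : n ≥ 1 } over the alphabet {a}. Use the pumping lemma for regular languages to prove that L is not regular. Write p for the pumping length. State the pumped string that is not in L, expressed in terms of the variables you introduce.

Assume L is regular. Let p be the pumping length given by the pumping lemma.
Take w = a^{p³} ∈ L with |w| = p³ ≥ p.
Write w = xyz as guaranteed by the lemma, with |xy| ≤ p and y is nonempty.
Then y = a^k for some k with 1 ≤ k ≤ p.
Pump with i = 2: xy^2z = a^{p³+k}. Since 1 ≤ k ≤ p, p³ < p³+k ≤ p³+p < p³+3p²+3p+1 = (p+1)³, so p³+k is not a perfect cube. So xy^2z ∉ L.
This is a contradiction; hence L is not regular.

a^{p³+k}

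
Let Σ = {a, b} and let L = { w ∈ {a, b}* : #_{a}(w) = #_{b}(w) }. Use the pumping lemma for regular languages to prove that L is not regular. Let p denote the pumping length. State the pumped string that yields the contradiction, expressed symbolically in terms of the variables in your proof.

Suppose for contradiction that L is regular, and let p be the pumping length.
Choose w = a^p b^p ∈ L with |w| = 2p ≥ p.
The pumping lemma gives a decomposition w = xyz where |xy| ≤ p and |y| ≥ 1.
The first p characters of w are a's, so xy (and hence y) consists only of a's. Write y = a^k, 1 ≤ k ≤ p.
Pump with i = 2: xy^2z = a^{p+k} b^p has p+k occurrences of a but only p of b. Since k ≥ 1 the counts differ, so xy^2z ∉ L.
This is a contradiction; hence L is not regular.

a^{p+k} b^p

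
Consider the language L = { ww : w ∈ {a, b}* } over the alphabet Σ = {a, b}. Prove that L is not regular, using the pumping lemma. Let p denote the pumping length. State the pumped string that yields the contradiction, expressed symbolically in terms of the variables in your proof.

Assume L is regular; let p be its pumping constant.
Take w = a^p b^p a^p b^p = uu where u = a^pb^p; then w ∈ L and |w| = 4p ≥ p.
By the pumping lemma, w = xyz with |xy| ≤ p and |y| ≥ 1.
The first p characters of w are a's, so xy (and hence y) consists only of a's. Write y = a^k, 1 ≤ k ≤ p.
Pump with i = 2: xy^2z = a^{p+k} b^p a^p b^p, of length 4p+k. Suppose this equals vv. The string starts with a and ends with b, so v does too; thus the boundary between the two copies of v is a b→a transition. There is exactly one such transition, at position 2p+k, so |v| = 2p+k and |vv| = 4p+2k ≠ 4p+k since k ≥ 1. So xy^2z ∉ L.
This contradicts the pumping lemma, so L is not regular.

a^{p+k} b^p a^p b^p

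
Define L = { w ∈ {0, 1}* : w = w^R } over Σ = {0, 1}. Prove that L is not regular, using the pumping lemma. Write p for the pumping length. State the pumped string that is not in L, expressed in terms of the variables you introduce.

Suppose for contradiction that L is regular, and let p be the pumping length.
Take w = 0^p 1 0^p, a palindrome of length 2p+1 ≥ p.
Write w = xyz as guaranteed by the lemma, with |xy| ≤ p and |y| > 0.
Since the first p symbols of w are all 0's and |xy| ≤ p, y lies entirely in the leading 0-block: y = 0^k for some k with 1 ≤ k ≤ p.
Pump with i = 2: xy^2z = 0^{p+k} 1 0^p. Its reverse is 0^p 1 0^{p+k}, which differs from xy^2z since k ≥ 1. So xy^2z is not a palindrome and xy^2z ∉ L.
Contradiction. Therefore L is not regular.

0^{p+k} 1 0^p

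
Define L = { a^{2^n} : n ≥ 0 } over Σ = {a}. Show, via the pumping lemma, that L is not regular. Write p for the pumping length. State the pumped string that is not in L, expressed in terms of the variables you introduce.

Suppose for contradiction that L is regular, and let p be the pumping length.
Take w = a^{2^p} ∈ L with |w| = 2^p ≥ p.
By the pumping lemma, w = xyz with |xy| ≤ p and y is nonempty.
Then y = a^k for some k with 1 ≤ k ≤ p.
Pump with i = 2: xy^2z = a^{2^p+k}. Since 1 ≤ k ≤ p < 2^p, we have 2^p < 2^p+k < 2^{p+1}, so 2^p+k is not a power of 2. So xy^2z ∉ L.
This contradicts the pumping lemma, so L is not regular.

a^{2^p+k}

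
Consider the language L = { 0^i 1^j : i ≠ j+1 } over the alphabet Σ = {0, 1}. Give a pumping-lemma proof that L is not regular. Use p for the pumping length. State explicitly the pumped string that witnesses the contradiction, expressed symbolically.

Assume L is regular; let p be its pumping constant.
Choose w = 0^p 1^{p+p!-1}. Since p ≠ (p+p!-1)+1 = p+p!, w ∈ L; and |w| ≥ p.
The pumping lemma gives a decomposition w = xyz where |xy| ≤ p and |y| > 0.
Since the first p symbols of w are all 0's and |xy| ≤ p, y lies entirely in the leading 0-block: y = 0^k for some k with 1 ≤ k ≤ p.
Since 1 ≤ k ≤ p, k divides p!; set t = 1 + p!/k. Then xy^t z has p + (p!/k)·k = p + p! copies of 0. Now the 0-count is p+p! and (1-count)+1 = (p+p!-1)+1 = p+p!, so i ≠ j+1 fails. So xy^t z = 0^{p+p!} 1^{p+p!-1} ∉ L.
This is a contradiction; hence L is not regular.

0^{p+p!} 1^{p+p!-1}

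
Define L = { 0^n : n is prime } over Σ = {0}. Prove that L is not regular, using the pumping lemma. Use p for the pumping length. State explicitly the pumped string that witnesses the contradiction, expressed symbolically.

Assume L is regular. Let p be the pumping length given by the pumping lemma.
Let q be a prime with q ≥ p+2 (infinitely many primes exist), and take w = 0^q ∈ L with |w| = q ≥ p.
The pumping lemma gives a decomposition w = xyz where |xy| ≤ p and y is nonempty.
Then y = 0^k for some k with 1 ≤ k ≤ p.
Since 1 ≤ k ≤ p, |xz| = q-k. Pump with i = q+1: |xy^{q+1}z| = (q-k)+(q+1)k = q+qk = q(1+k), which is composite (both factors ≥ 2). So xy^{q+1}z = 0^{q(1+k)} ∉ L.
This contradicts the pumping lemma, so L is not regular.

0^{q(1+k)}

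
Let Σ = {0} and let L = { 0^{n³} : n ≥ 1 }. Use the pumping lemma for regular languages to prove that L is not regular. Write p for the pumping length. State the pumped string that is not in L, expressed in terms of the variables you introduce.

Toward a contradiction, assume L is regular with pumping length p.
Take w = 0^{p³} ∈ L with |w| = p³ ≥ p.
By the pumping lemma, w = xyz with |xy| ≤ p and y is nonempty.
Then y = 0^k for some k with 1 ≤ k ≤ p.
Pump with i = 2: xy^2z = 0^{p³+k}. Since 1 ≤ k ≤ p, p³ < p³+k ≤ p³+p < p³+3p²+3p+1 = (p+1)³, so p³+k is not a perfect cube. So xy^2z ∉ L.
This is a contradiction; hence L is not regular.

0^{p³+k}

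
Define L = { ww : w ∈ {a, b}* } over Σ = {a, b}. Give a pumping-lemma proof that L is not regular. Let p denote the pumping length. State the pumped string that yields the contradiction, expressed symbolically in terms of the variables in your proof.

a^{p+k} b^p a^p b^p

Assume L is regular. Let p be the pumping length given by the pumping lemma.
Take w = a^p b^p a^p b^p = uu where u = a^pb^p; then w ∈ L and |w| = 4p ≥ p.
The pumping lemma gives a decomposition w = xyz where |xy| ≤ p and |y| > 0.
Because |xy| ≤ p and w begins with p copies of a, we have y = a^k with 1 ≤ k ≤ p.
Pump with i = 2: xy^2z = a^{p+k} b^p a^p b^p, of length 4p+k. Suppose this equals vv. The string starts with a and ends with b, so v does too; thus the boundary between the two copies of v is a b→a transition. There is exactly one such transition, at position 2p+k, so |v| = 2p+k and |vv| = 4p+2k ≠ 4p+k since k ≥ 1. So xy^2z ∉ L.
This contradicts the pumping lemma, so L is not regular.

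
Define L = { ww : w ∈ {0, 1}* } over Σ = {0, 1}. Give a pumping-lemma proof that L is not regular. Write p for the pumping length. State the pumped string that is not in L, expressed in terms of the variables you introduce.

Toward a contradiction, assume L is regular with pumping length p.
Take w = 0^p 1^p 0^p 1^p = uu where u = 0^p1^p; then w ∈ L and |w| = 4p ≥ p.
The pumping lemma gives a decomposition w = xyz where |xy| ≤ p and y is nonempty.
Because |xy| ≤ p and w begins with p copies of 0, we have y = 0^k with 1 ≤ k ≤ p.
Pump with i = 2: xy^2z = 0^{p+k} 1^p 0^p 1^p, of length 4p+k. Suppose this equals vv. The string starts with 0 and ends with 1, so v does too; thus the boundary between the two copies of v is a 1→0 transition. There is exactly one such transition, at position 2p+k, so |v| = 2p+k and |vv| = 4p+2k ≠ 4p+k since k ≥ 1. So xy^2z ∉ L.
This is a contradiction; hence L is not regular.

0^{p+k} 1^p 0^p 1^p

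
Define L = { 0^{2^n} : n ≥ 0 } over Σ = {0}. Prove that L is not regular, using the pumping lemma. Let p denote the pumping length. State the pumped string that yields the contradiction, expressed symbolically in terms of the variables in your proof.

0^{2^p+k}

Assume L is regular. Let p be the pumping length given by the pumping lemma.
Take w = 0^{2^p} ∈ L with |w| = 2^p ≥ p.
Write w = xyz as guaranteed by the lemma, with |xy| ≤ p and |y| > 0.
Then y = 0^k for some k with 1 ≤ k ≤ p.
Pump with i = 2: xy^2z = 0^{2^p+k}. Since 1 ≤ k ≤ p < 2^p, we have 2^p < 2^p+k < 2^{p+1}, so 2^p+k is not a power of 2. So xy^2z ∉ L.
Contradiction. Therefore L is not regular.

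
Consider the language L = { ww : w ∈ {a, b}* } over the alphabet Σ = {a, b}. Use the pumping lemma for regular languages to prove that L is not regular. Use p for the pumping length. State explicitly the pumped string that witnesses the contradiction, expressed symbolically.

Toward a contradiction, assume L is regular with pumping length p.
Take w = a^p b^p a^p b^p = uu where u = a^pb^p; then w ∈ L and |w| = 4p ≥ p.
By the pumping lemma, w = xyz with |xy| ≤ p and |y| ≥ 1.
The first p characters of w are a's, so xy (and hence y) consists only of a's. Write y = a^k, 1 ≤ k ≤ p.
Pump with i = 2: xy^2z = a^{p+k} b^p a^p b^p, of length 4p+k. Suppose this equals vv. The string starts with a and ends with b, so v does too; thus the boundary between the two copies of v is a b→a transition. There is exactly one such transition, at position 2p+k, so |v| = 2p+k and |vv| = 4p+2k ≠ 4p+k since k ≥ 1. So xy^2z ∉ L.
This is a contradiction; hence L is not regular.

a^{p+k} b^p a^p b^p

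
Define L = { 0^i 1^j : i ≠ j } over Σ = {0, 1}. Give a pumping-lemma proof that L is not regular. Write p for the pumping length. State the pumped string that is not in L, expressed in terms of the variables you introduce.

0^{p+p!} 1^{p+p!}

Assume L is regular; let p be its pumping constant.
Choose w = 0^p 1^{p+p!}. Since p ≠ p+p!, w ∈ L; and |w| ≥ p.
The pumping lemma gives a decomposition w = xyz where |xy| ≤ p and |y| > 0.
The first p characters of w are 0's, so xy (and hence y) consists only of 0's. Write y = 0^k, 1 ≤ k ≤ p.
Since 1 ≤ k ≤ p, k divides p!; set t = 1 + p!/k. Then xy^t z has p + (p!/k)·k = p + p! copies of 0. Now the 0-count equals the 1-count, so i ≠ j fails. So xy^t z = 0^{p+p!} 1^{p+p!} ∉ L.
Contradiction. Therefore L is not regular.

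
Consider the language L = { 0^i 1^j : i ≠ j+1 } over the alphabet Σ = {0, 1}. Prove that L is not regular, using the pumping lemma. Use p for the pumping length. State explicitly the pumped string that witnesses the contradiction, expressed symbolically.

Toward a contradiction, assume L is regular with pumping length p.
Choose w = 0^p 1^{p+p!-1}. Since p ≠ (p+p!-1)+1 = p+p!, w ∈ L; and |w| ≥ p.
By the pumping lemma, w = xyz with |xy| ≤ p and |y| > 0.
The first p characters of w are 0's, so xy (and hence y) consists only of 0's. Write y = 0^k, 1 ≤ k ≤ p.
Since 1 ≤ k ≤ p, k divides p!; set t = 1 + p!/k. Then xy^t z has p + (p!/k)·k = p + p! copies of 0. Now the 0-count is p+p! and (1-count)+1 = (p+p!-1)+1 = p+p!, so i ≠ j+1 fails. So xy^t z = 0^{p+p!} 1^{p+p!-1} ∉ L.
This contradicts the pumping lemma, so L is not regular.

0^{p+p!} 1^{p+p!-1}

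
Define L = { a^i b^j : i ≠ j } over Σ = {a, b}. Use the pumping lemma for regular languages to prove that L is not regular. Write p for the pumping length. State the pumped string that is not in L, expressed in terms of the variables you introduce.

a^{p+p!} b^{p+p!}

Assume L is regular. Let p be the pumping length given by the pumping lemma.
Choose w = a^p b^{p+p!}. Since p ≠ p+p!, w ∈ L; and |w| ≥ p.
Write w = xyz as guaranteed by the lemma, with |xy| ≤ p and |y| ≥ 1.
The first p characters of w are a's, so xy (and hence y) consists only of a's. Write y = a^k, 1 ≤ k ≤ p.
Since 1 ≤ k ≤ p, k divides p!; set t = 1 + p!/k. Then xy^t z has p + (p!/k)·k = p + p! copies of a. Now the a-count equals the b-count, so i ≠ j fails. So xy^t z = a^{p+p!} b^{p+p!} ∉ L.
Contradiction. Therefore L is not regular.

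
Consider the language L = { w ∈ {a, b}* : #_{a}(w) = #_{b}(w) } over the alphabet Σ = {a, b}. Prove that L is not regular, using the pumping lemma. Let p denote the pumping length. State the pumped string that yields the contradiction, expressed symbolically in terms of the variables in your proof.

Toward a contradiction, assume L is regular with pumping length p.
Choose w = a^p b^p ∈ L with |w| = 2p ≥ p.
The pumping lemma gives a decomposition w = xyz where |xy| ≤ p and y is nonempty.
The first p characters of w are a's, so xy (and hence y) consists only of a's. Write y = a^k, 1 ≤ k ≤ p.
Pump with i = 2: xy^2z = a^{p+k} b^p has p+k occurrences of a but only p of b. Since k ≥ 1 the counts differ, so xy^2z ∉ L.
This contradicts the pumping lemma, so L is not regular.

a^{p+k} b^p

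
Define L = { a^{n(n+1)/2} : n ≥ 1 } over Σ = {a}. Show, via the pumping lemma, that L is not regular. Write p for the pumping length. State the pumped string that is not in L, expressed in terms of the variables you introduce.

Suppose for contradiction that L is regular, and let p be the pumping length.
Take w = a^{p(p+1)/2} ∈ L with |w| = p(p+1)/2 ≥ p.
By the pumping lemma, w = xyz with |xy| ≤ p and y is nonempty.
Then y = a^k for some k with 1 ≤ k ≤ p.
Pump with i = 2: xy^2z = a^{p(p+1)/2+k}. Since 1 ≤ k ≤ p, p(p+1)/2 < p(p+1)/2+k ≤ p(p+1)/2+p < (p+1)(p+2)/2, so p(p+1)/2+k is strictly between consecutive triangular numbers. So xy^2z ∉ L.
This is a contradiction; hence L is not regular.

a^{p(p+1)/2+k}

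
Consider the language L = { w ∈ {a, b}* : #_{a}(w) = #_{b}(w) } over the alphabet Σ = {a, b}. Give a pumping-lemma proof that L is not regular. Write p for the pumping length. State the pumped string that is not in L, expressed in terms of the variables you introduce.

a^{p+k} b^p

Suppose for contradiction that L is regular, and let p be the pumping length.
Choose w = a^p b^p ∈ L with |w| = 2p ≥ p.
Write w = xyz as guaranteed by the lemma, with |xy| ≤ p and |y| ≥ 1.
Since the first p symbols of w are all a's and |xy| ≤ p, y lies entirely in the leading a-block: y = a^k for some k with 1 ≤ k ≤ p.
Pump with i = 2: xy^2z = a^{p+k} b^p has p+k occurrences of a but only p of b. Since k ≥ 1 the counts differ, so xy^2z ∉ L.
This contradicts the pumping lemma, so L is not regular.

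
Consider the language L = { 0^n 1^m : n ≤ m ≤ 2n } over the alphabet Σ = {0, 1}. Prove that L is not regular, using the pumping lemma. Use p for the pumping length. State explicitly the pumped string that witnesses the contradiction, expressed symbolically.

Suppose for contradiction that L is regular, and let p be the pumping length.
Take w = 0^p 1^p ∈ L (since p ≤ p ≤ 2p), with |w| = 2p ≥ p.
Write w = xyz as guaranteed by the lemma, with |xy| ≤ p and |y| ≥ 1.
Since the first p symbols of w are all 0's and |xy| ≤ p, y lies entirely in the leading 0-block: y = 0^k for some k with 1 ≤ k ≤ p.
Pump with i = 2: xy^2z = 0^{p+k} 1^p. Now n = p+k > p = m, so the condition n ≤ m fails. Thus xy^2z ∉ L.
This contradicts the pumping lemma, so L is not regular.

0^{p+k} 1^p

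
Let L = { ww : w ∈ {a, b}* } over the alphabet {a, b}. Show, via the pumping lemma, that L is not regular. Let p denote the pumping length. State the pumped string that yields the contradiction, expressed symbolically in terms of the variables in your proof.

a^{p+k} b^p a^p b^p

Assume L is regular. Let p be the pumping length given by the pumping lemma.
Take w = a^p b^p a^p b^p = uu where u = a^pb^p; then w ∈ L and |w| = 4p ≥ p.
Write w = xyz as guaranteed by the lemma, with |xy| ≤ p and |y| ≥ 1.
Because |xy| ≤ p and w begins with p copies of a, we have y = a^k with 1 ≤ k ≤ p.
Pump with i = 2: xy^2z = a^{p+k} b^p a^p b^p, of length 4p+k. Suppose this equals vv. The string starts with a and ends with b, so v does too; thus the boundary between the two copies of v is a b→a transition. There is exactly one such transition, at position 2p+k, so |v| = 2p+k and |vv| = 4p+2k ≠ 4p+k since k ≥ 1. So xy^2z ∉ L.
This contradicts the pumping lemma, so L is not regular.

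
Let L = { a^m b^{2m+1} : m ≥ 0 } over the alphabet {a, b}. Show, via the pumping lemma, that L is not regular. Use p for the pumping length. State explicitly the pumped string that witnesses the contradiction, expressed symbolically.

Assume L is regular. Let p be the pumping length given by the pumping lemma.
Choose w = a^p b^{2p+1}, which is in L with |w| = 3p+1 ≥ p.
The pumping lemma gives a decomposition w = xyz where |xy| ≤ p and |y| ≥ 1.
Because |xy| ≤ p and w begins with p copies of a, we have y = a^k with 1 ≤ k ≤ p.
Pump with i = 2: xy^2z = a^{p+k} b^{2p+1}. For this to lie in L we would need 2p+1 = 2(p+k)+1, which forces k = 0. But k ≥ 1, so xy^2z ∉ L.
This contradicts the pumping lemma, so L is not regular.

a^{p+k} b^{2p+1}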